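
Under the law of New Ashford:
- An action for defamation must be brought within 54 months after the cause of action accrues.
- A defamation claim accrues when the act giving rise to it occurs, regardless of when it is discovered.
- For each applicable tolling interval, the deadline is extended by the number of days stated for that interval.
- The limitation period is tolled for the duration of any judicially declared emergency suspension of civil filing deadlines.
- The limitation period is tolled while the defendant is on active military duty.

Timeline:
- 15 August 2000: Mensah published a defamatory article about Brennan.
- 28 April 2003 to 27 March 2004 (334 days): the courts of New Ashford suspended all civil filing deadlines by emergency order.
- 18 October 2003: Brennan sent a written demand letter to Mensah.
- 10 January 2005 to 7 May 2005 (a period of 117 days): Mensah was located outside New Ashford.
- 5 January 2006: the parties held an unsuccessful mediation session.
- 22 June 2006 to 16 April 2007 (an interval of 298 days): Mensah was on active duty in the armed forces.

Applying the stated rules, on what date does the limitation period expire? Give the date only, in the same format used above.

15 January 2006

The limitation period began to run on 15 August 2000.
54 months from 15 August 2000 is 15 February 2005.
Because the emergency suspension of filing deadlines ran from 28 April 2003 to 27 March 2004, the deadline is extended by 334 days to 15 January 2006.
The defendant's active military service starting 22 June 2006 came too late — the period had run on 15 January 2006 — and so does not extend the deadline.
No stated provision tolls the period for the defendant's absence, so the interval from 10 January 2005 to 7 May 2005 has no effect on the deadline.
The other events in the timeline have no effect on the limitation period under the stated rules.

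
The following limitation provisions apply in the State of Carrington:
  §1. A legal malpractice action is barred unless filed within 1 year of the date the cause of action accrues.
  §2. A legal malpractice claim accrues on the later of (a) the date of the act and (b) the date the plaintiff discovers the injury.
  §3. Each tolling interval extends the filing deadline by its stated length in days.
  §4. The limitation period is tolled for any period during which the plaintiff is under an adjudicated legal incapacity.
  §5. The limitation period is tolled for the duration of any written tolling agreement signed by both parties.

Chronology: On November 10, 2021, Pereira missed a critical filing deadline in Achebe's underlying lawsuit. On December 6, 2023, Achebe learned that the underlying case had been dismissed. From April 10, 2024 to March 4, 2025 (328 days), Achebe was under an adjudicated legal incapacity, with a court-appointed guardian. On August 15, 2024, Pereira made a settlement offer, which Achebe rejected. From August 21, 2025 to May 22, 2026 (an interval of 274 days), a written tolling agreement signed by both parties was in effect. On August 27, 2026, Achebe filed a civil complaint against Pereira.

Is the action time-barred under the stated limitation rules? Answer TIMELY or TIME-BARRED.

TIME-BARRED

Taking the later of the act (November 10, 2021) and discovery (December 6, 2023), the claim accrued on December 6, 2023.
Adding the 1 year base period to December 6, 2023 gives a deadline of December 6, 2024, before any tolling.
The plaintiff's legal incapacity from April 10, 2024 to March 4, 2025 tolled the period for 328 days, extending the deadline to October 30, 2025.
The period was tolled for 274 days by the written tolling agreement (August 21, 2025 to May 22, 2026), pushing the deadline to July 31, 2026.
Nothing else in the chronology tolls or restarts the period.
Filing on August 27, 2026 missed the July 31, 2026 deadline — the action is time-barred.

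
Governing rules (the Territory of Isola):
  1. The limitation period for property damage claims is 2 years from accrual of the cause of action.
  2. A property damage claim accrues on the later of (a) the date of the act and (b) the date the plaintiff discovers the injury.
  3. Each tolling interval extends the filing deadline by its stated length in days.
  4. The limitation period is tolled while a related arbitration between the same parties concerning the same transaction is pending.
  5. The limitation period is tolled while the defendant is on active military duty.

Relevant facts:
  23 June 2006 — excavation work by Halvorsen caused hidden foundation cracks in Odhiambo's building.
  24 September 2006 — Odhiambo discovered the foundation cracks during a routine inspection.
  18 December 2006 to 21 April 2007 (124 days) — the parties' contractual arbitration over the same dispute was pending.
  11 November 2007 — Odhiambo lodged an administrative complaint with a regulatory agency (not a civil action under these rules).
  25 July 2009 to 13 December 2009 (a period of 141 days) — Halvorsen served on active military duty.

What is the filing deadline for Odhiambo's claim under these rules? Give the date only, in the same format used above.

The claim accrued on 24 September 2006 — the later of the 23 June 2006 act and the 24 September 2006 discovery.
Adding the 2 years base period to 24 September 2006 gives a deadline of 24 September 2008, before any tolling.
Because the pending related arbitration ran from 18 December 2006 to 21 April 2007, the deadline is extended by 124 days to 26 January 2009.
By the time the defendant's active military service began on 25 July 2009, the limitation period had already expired on 26 January 2009; that interval cannot revive it.
Nothing else in the chronology tolls or restarts the period.

26 January 2009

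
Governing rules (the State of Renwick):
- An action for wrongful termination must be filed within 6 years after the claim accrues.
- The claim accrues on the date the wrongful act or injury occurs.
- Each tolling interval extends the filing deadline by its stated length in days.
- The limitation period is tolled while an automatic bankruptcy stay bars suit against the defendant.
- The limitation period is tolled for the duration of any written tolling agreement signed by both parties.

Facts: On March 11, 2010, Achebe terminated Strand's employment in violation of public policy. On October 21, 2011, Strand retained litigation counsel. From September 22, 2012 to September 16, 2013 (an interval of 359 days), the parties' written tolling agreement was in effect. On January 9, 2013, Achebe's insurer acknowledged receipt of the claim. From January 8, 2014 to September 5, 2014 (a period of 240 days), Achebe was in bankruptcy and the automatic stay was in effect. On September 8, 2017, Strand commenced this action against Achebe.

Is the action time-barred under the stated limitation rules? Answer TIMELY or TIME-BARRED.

TIMELY

The limitation period began to run on March 11, 2010.
The untolled deadline — 6 years after March 11, 2010 — is March 11, 2016.
The period was tolled for 359 days by the written tolling agreement (September 22, 2012 to September 16, 2013), pushing the deadline to March 5, 2017.
The automatic bankruptcy stay from January 8, 2014 to September 5, 2014 tolled the period for 240 days, extending the deadline to October 31, 2017.
Nothing else in the chronology tolls or restarts the period.
The September 8, 2017 filing precedes the October 31, 2017 deadline; the claim is timely.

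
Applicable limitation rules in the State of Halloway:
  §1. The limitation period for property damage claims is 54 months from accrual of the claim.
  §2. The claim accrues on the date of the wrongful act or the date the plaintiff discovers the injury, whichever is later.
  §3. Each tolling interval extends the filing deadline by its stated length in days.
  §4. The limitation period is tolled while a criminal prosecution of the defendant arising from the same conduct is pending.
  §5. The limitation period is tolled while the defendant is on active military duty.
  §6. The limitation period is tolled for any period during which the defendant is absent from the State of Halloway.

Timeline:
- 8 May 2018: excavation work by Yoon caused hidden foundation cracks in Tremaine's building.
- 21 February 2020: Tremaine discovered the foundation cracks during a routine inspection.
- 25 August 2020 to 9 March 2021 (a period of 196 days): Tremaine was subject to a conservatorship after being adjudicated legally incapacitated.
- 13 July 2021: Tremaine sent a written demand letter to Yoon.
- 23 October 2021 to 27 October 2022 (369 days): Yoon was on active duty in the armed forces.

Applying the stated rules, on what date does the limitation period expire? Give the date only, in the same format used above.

25 August 2025

The claim accrued on 21 February 2020 — the later of the 8 May 2018 act and the 21 February 2020 discovery.
54 months from 21 February 2020 is 21 August 2024.
The period was tolled for 369 days by the defendant's active military service (23 October 2021 to 27 October 2022), pushing the deadline to 25 August 2025.
Although the plaintiff's incapacity ran from 25 August 2020 to 9 March 2021, the stated rules do not make that a tolling event, so it is disregarded.
Nothing else in the chronology tolls or restarts the period.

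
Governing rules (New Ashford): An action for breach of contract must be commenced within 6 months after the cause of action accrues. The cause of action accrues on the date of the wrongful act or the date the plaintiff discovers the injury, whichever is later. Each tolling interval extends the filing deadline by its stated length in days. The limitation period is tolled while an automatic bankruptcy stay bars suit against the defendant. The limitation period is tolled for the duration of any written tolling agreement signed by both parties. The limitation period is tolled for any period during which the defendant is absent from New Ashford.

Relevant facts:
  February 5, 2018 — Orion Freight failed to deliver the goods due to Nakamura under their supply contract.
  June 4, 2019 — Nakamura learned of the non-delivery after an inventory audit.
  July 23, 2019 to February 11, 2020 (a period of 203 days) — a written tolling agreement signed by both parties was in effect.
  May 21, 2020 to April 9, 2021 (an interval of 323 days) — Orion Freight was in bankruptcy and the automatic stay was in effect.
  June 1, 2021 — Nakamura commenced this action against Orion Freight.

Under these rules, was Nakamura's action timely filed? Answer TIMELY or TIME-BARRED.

TIME-BARRED

Because discovery on June 4, 2019 post-dates the February 5, 2018 act, accrual under the later-of rule falls on June 4, 2019.
Adding the 6 months base period to June 4, 2019 gives a deadline of December 4, 2019, before any tolling.
Because the written tolling agreement ran from July 23, 2019 to February 11, 2020, the deadline is extended by 203 days to June 24, 2020.
The period was tolled for 323 days by the automatic bankruptcy stay (May 21, 2020 to April 9, 2021), pushing the deadline to May 13, 2021.
Filing on June 1, 2021 missed the May 13, 2021 deadline — the action is time-barred.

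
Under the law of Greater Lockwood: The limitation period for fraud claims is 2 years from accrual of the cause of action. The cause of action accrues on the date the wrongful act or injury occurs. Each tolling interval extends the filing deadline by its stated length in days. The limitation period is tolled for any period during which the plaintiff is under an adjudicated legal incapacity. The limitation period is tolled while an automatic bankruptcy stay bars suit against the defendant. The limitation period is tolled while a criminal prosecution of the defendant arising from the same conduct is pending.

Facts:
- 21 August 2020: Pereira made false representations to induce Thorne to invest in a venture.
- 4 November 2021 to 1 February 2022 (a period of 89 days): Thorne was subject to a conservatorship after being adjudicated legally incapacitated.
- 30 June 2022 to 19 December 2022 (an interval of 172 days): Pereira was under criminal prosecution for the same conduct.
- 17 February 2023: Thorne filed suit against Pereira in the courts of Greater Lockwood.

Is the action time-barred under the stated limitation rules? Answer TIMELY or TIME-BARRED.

TIMELY

The limitation period began to run on 21 August 2020.
2 years from 21 August 2020 is 21 August 2022.
The period was tolled for 89 days by the plaintiff's legal incapacity (4 November 2021 to 1 February 2022), pushing the deadline to 18 November 2022.
The pending criminal prosecution from 30 June 2022 to 19 December 2022 tolled the period for 172 days, extending the deadline to 9 May 2023.
Filing on 17 February 2023 beat the 9 May 2023 deadline — the action is timely.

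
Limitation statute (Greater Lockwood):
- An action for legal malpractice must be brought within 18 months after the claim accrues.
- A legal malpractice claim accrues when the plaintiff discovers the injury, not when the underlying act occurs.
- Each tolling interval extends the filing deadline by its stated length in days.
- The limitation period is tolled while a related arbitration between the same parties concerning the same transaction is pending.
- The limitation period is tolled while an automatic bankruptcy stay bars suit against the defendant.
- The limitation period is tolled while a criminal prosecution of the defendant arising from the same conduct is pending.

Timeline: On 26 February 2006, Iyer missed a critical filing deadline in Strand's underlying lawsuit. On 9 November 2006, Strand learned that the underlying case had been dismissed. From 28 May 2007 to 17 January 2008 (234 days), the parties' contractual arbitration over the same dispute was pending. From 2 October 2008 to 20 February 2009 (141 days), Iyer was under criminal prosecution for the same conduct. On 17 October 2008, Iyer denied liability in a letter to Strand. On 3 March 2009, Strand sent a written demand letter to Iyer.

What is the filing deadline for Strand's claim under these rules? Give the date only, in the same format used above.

Under the discovery rule, the claim accrued on 9 November 2006, when Strand discovered the injury — not on the 26 February 2006 date of the underlying act.
18 months from 9 November 2006 is 9 May 2008.
The pending related arbitration from 28 May 2007 to 17 January 2008 tolled the period for 234 days, extending the deadline to 29 December 2008.
Because the pending criminal prosecution ran from 2 October 2008 to 20 February 2009, the deadline is extended by 141 days to 19 May 2009.
None of the other events listed affects the running of the period under the stated rules.

19 May 2009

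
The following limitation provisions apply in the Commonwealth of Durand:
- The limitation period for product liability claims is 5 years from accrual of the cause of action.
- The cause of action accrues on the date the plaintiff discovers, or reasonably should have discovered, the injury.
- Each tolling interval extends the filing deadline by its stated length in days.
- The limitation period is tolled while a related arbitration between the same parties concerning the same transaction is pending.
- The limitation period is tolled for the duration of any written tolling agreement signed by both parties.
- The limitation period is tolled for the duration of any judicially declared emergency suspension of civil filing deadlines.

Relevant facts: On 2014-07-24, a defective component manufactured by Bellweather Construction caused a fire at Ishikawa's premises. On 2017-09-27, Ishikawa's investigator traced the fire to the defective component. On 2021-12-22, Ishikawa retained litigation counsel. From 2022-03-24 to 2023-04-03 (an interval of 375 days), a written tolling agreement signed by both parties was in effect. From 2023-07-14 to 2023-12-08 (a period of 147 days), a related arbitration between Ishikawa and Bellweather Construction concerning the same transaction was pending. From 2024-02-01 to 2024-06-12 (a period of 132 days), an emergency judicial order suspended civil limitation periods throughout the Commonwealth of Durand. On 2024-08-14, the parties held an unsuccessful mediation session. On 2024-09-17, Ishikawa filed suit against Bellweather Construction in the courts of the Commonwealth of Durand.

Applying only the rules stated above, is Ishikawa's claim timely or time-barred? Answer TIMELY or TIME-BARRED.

TIME-BARRED

Accrual is tied to discovery, so the period began on 2017-09-27 rather than on 2014-07-24 when the act occurred.
Adding the 5 years base period to 2017-09-27 gives a deadline of 2022-09-27, before any tolling.
Because the written tolling agreement ran from 2022-03-24 to 2023-04-03, the deadline is extended by 375 days to 2023-10-07.
Because the pending related arbitration ran from 2023-07-14 to 2023-12-08, the deadline is extended by 147 days to 2024-03-02.
Because the emergency suspension of filing deadlines ran from 2024-02-01 to 2024-06-12, the deadline is extended by 132 days to 2024-07-12.
The other events in the timeline have no effect on the limitation period under the stated rules.
Ishikawa filed on 2024-09-17, after the 2024-07-12 deadline, so the action is time-barred.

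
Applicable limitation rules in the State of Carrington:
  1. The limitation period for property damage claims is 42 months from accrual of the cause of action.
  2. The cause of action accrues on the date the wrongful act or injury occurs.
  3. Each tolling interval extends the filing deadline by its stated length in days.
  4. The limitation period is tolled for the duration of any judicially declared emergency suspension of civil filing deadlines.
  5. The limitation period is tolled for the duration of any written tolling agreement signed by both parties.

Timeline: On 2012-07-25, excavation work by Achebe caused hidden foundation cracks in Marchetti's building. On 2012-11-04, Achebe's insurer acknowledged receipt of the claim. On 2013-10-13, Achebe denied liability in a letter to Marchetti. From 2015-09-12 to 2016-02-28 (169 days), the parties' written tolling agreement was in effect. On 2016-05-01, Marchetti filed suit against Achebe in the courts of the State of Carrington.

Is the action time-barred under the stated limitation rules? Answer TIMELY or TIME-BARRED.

The limitation period began to run on 2012-07-25.
42 months from 2012-07-25 is 2016-01-25.
The written tolling agreement from 2015-09-12 to 2016-02-28 tolled the period for 169 days, extending the deadline to 2016-07-12.
The other events in the timeline have no effect on the limitation period under the stated rules.
Filing on 2016-05-01 beat the 2016-07-12 deadline — the action is timely.

TIMELY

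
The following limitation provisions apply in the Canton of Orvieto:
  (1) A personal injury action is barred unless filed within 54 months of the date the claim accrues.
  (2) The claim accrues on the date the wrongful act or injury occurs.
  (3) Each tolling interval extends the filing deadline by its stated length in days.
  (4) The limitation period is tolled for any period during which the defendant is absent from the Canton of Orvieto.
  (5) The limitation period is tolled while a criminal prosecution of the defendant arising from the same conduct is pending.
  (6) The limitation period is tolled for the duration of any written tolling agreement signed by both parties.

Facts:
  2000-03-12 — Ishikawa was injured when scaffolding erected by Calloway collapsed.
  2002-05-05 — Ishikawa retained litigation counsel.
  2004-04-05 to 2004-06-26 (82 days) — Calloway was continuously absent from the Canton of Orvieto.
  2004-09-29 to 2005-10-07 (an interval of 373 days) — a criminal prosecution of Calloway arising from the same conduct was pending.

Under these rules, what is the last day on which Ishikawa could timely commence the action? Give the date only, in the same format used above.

2005-12-11

The claim accrued on 2000-03-12, when the wrongful act occurred.
The untolled deadline — 54 months after 2000-03-12 — is 2004-09-12.
Because the defendant's absence from the jurisdiction ran from 2004-04-05 to 2004-06-26, the deadline is extended by 82 days to 2004-12-03.
Because the pending criminal prosecution ran from 2004-09-29 to 2005-10-07, the deadline is extended by 373 days to 2005-12-11.
The other events in the timeline have no effect on the limitation period under the stated rules.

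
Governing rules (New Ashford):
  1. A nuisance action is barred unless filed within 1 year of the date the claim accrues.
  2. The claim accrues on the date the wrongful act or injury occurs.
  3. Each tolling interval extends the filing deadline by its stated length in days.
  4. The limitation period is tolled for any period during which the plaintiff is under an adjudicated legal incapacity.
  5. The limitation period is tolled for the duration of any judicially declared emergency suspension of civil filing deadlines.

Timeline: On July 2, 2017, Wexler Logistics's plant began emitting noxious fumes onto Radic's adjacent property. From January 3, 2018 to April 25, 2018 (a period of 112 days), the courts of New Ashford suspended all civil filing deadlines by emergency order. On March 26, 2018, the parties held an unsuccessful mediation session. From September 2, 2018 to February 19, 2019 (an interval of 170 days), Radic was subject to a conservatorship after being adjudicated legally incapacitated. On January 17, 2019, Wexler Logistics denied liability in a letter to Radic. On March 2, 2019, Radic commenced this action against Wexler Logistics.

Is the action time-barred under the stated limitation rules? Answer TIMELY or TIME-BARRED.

The limitation period began to run on July 2, 2017.
1 year from July 2, 2017 is July 2, 2018.
The period was tolled for 112 days by the emergency suspension of filing deadlines (January 3, 2018 to April 25, 2018), pushing the deadline to October 22, 2018.
The period was tolled for 170 days by the plaintiff's legal incapacity (September 2, 2018 to February 19, 2019), pushing the deadline to April 10, 2019.
Nothing else in the chronology tolls or restarts the period.
Radic filed on March 2, 2019, before the April 10, 2019 deadline, so the action is timely.

TIMELY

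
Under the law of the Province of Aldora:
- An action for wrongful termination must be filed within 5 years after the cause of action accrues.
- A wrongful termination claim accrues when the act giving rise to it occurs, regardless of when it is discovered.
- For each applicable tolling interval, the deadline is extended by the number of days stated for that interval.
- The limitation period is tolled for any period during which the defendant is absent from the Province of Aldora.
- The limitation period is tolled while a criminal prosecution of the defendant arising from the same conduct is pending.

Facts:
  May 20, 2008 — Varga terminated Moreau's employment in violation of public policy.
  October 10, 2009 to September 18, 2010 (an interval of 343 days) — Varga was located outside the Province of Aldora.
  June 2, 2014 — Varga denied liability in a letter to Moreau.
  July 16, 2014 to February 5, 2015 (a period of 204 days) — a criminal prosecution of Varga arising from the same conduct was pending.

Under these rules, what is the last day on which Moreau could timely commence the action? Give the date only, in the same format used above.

April 28, 2014

The cause of action accrued on May 20, 2008, the date of the act.
Adding the 5 years base period to May 20, 2008 gives a deadline of May 20, 2013, before any tolling.
Because the defendant's absence from the jurisdiction ran from October 10, 2009 to September 18, 2010, the deadline is extended by 343 days to April 28, 2014.
By the time the pending criminal prosecution began on July 16, 2014, the limitation period had already expired on April 28, 2014; that interval cannot revive it.
Nothing else in the chronology tolls or restarts the period.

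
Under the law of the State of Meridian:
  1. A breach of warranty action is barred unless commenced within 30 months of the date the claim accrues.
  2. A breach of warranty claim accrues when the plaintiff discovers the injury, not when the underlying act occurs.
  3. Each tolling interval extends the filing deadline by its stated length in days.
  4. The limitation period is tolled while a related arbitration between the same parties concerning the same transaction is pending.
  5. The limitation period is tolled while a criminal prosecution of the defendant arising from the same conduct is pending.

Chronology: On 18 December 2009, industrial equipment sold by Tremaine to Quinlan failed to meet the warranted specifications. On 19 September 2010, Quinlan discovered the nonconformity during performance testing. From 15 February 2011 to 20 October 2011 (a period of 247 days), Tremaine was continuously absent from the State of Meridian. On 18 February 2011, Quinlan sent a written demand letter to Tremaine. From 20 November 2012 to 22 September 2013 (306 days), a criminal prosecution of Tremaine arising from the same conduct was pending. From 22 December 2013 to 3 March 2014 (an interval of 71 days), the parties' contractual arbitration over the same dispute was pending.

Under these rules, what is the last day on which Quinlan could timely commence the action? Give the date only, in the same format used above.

31 March 2014

Accrual is tied to discovery, so the period began on 19 September 2010 rather than on 18 December 2009 when the act occurred.
30 months from 19 September 2010 is 19 March 2013.
Because the pending criminal prosecution ran from 20 November 2012 to 22 September 2013, the deadline is extended by 306 days to 19 January 2014.
The period was tolled for 71 days by the pending related arbitration (22 December 2013 to 3 March 2014), pushing the deadline to 31 March 2014.
The defendant's absence from the jurisdiction from 15 February 2011 to 20 October 2011 does not toll the period, because no stated rule makes the defendant's absence a tolling event.
None of the other events listed affects the running of the period under the stated rules.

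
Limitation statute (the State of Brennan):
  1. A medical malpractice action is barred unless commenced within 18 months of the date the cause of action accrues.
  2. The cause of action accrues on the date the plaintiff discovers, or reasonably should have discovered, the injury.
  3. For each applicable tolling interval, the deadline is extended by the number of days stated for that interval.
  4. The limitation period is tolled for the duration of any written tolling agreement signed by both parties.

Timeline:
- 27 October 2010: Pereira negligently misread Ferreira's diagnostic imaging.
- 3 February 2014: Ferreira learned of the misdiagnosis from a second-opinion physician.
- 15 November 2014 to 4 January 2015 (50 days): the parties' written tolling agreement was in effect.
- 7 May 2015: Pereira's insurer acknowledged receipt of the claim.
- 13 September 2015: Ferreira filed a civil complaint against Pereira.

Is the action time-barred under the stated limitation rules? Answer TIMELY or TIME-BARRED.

Under the discovery rule, the claim accrued on 3 February 2014, when Ferreira discovered the injury — not on the 27 October 2010 date of the underlying act.
The untolled deadline — 18 months after 3 February 2014 — is 3 August 2015.
The period was tolled for 50 days by the written tolling agreement (15 November 2014 to 4 January 2015), pushing the deadline to 22 September 2015.
None of the other events listed affects the running of the period under the stated rules.
The 13 September 2015 filing precedes the 22 September 2015 deadline; the claim is timely.

TIMELY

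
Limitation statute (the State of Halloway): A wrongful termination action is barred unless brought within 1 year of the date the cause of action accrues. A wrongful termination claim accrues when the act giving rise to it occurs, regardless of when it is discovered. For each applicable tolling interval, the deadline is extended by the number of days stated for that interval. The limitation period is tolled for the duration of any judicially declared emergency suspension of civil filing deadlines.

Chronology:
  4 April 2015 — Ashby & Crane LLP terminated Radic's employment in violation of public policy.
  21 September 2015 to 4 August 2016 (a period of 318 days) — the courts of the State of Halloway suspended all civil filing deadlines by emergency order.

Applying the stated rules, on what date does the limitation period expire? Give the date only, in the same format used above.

16 February 2017

The cause of action accrued on 4 April 2015, the date of the act.
1 year from 4 April 2015 is 4 April 2016.
Because the emergency suspension of filing deadlines ran from 21 September 2015 to 4 August 2016, the deadline is extended by 318 days to 16 February 2017.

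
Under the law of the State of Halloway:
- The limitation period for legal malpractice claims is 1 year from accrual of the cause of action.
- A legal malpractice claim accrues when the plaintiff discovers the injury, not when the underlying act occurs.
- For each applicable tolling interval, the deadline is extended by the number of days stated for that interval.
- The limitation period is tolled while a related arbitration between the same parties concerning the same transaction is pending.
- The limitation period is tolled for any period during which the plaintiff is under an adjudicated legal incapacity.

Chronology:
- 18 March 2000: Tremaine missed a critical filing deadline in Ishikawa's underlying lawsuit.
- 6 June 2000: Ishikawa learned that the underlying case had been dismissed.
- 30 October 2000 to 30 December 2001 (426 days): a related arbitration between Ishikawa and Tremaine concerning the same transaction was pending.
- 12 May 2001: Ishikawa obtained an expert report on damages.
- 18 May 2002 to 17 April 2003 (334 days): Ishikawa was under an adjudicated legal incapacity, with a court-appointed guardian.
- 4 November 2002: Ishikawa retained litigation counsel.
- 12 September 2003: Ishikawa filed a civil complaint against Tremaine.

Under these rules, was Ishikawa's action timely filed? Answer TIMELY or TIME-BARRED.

TIME-BARRED

Accrual is tied to discovery, so the period began on 6 June 2000 rather than on 18 March 2000 when the act occurred.
Adding the 1 year base period to 6 June 2000 gives a deadline of 6 June 2001, before any tolling.
The period was tolled for 426 days by the pending related arbitration (30 October 2000 to 30 December 2001), pushing the deadline to 6 August 2002.
The plaintiff's legal incapacity from 18 May 2002 to 17 April 2003 tolled the period for 334 days, extending the deadline to 6 July 2003.
Nothing else in the chronology tolls or restarts the period.
The 12 September 2003 filing falls after the 6 July 2003 deadline; the claim is time-barred.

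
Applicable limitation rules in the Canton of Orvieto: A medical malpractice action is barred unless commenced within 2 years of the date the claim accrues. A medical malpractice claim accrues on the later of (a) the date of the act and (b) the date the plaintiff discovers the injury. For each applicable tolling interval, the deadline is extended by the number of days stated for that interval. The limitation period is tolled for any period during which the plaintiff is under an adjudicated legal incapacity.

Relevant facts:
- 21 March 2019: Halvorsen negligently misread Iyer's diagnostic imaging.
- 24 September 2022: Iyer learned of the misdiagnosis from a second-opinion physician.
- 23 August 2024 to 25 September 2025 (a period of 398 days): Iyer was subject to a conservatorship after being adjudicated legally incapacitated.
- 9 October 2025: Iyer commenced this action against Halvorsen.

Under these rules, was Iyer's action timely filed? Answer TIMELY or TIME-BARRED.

The claim accrued on 24 September 2022 — the later of the 21 March 2019 act and the 24 September 2022 discovery.
2 years from 24 September 2022 is 24 September 2024.
Because the plaintiff's legal incapacity ran from 23 August 2024 to 25 September 2025, the deadline is extended by 398 days to 27 October 2025.
The 9 October 2025 filing precedes the 27 October 2025 deadline; the claim is timely.

TIMELY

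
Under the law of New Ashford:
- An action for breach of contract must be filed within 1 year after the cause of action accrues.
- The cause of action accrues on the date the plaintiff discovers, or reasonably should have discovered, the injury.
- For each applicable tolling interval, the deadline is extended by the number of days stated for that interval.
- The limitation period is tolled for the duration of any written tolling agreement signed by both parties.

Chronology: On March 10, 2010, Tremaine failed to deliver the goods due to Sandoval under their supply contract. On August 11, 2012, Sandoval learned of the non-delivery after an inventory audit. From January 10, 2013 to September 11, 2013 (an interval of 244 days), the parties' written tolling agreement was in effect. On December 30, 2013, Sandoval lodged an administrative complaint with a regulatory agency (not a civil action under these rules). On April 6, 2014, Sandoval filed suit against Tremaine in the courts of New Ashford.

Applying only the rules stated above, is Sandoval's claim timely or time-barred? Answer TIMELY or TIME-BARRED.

TIMELY

Accrual is tied to discovery, so the period began on August 11, 2012 rather than on March 10, 2010 when the act occurred.
1 year from August 11, 2012 is August 11, 2013.
The period was tolled for 244 days by the written tolling agreement (January 10, 2013 to September 11, 2013), pushing the deadline to April 12, 2014.
Nothing else in the chronology tolls or restarts the period.
The April 6, 2014 filing precedes the April 12, 2014 deadline; the claim is timely.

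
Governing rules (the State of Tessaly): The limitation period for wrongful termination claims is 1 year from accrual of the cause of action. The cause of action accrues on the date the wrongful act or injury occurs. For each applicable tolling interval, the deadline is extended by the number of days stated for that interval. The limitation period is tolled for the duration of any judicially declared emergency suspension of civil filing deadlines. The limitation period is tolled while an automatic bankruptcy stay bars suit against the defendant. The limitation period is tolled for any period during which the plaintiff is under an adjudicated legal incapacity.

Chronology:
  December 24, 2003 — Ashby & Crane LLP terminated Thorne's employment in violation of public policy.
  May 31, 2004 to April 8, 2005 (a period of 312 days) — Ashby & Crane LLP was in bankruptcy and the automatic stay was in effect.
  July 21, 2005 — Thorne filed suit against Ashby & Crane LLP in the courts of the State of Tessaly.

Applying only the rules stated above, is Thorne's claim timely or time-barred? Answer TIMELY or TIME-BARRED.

TIMELY

The cause of action accrued on December 24, 2003, the date of the act.
1 year from December 24, 2003 is December 24, 2004.
The automatic bankruptcy stay from May 31, 2004 to April 8, 2005 tolled the period for 312 days, extending the deadline to November 1, 2005.
Filing on July 21, 2005 beat the November 1, 2005 deadline — the action is timely.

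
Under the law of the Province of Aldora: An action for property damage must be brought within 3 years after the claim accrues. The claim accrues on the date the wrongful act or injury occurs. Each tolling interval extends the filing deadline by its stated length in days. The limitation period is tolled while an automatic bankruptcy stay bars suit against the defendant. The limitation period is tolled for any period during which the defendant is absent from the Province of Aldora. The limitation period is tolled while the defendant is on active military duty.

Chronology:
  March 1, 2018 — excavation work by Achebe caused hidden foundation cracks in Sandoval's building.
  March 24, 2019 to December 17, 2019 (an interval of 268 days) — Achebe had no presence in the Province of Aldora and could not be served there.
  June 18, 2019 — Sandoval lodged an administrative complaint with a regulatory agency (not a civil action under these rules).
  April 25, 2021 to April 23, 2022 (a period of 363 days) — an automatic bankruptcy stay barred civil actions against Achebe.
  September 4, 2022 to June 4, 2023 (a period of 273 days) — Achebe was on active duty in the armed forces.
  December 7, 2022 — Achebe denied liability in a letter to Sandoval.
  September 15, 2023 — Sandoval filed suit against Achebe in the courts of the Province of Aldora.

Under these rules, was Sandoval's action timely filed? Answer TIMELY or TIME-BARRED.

TIME-BARRED

The claim accrued on March 1, 2018, when the wrongful act occurred.
Adding the 3 years base period to March 1, 2018 gives a deadline of March 1, 2021, before any tolling.
Because the defendant's absence from the jurisdiction ran from March 24, 2019 to December 17, 2019, the deadline is extended by 268 days to November 24, 2021.
Because the automatic bankruptcy stay ran from April 25, 2021 to April 23, 2022, the deadline is extended by 363 days to November 22, 2022.
The defendant's active military service from September 4, 2022 to June 4, 2023 tolled the period for 273 days, extending the deadline to August 22, 2023.
None of the other events listed affects the running of the period under the stated rules.
Filing on September 15, 2023 missed the August 22, 2023 deadline — the action is time-barred.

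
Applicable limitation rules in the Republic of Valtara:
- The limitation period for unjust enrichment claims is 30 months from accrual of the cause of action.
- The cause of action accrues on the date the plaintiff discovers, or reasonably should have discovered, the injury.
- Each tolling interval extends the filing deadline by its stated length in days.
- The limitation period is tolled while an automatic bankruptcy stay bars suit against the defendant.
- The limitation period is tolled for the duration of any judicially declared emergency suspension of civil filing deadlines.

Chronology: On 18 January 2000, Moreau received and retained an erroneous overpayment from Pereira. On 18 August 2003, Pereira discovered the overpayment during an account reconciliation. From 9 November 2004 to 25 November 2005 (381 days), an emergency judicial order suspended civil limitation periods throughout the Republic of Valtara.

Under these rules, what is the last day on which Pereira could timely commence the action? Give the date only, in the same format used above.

Under the discovery rule, the claim accrued on 18 August 2003, when Pereira discovered the injury — not on the 18 January 2000 date of the underlying act.
Adding the 30 months base period to 18 August 2003 gives a deadline of 18 February 2006, before any tolling.
The emergency suspension of filing deadlines from 9 November 2004 to 25 November 2005 tolled the period for 381 days, extending the deadline to 6 March 2007.

6 March 2007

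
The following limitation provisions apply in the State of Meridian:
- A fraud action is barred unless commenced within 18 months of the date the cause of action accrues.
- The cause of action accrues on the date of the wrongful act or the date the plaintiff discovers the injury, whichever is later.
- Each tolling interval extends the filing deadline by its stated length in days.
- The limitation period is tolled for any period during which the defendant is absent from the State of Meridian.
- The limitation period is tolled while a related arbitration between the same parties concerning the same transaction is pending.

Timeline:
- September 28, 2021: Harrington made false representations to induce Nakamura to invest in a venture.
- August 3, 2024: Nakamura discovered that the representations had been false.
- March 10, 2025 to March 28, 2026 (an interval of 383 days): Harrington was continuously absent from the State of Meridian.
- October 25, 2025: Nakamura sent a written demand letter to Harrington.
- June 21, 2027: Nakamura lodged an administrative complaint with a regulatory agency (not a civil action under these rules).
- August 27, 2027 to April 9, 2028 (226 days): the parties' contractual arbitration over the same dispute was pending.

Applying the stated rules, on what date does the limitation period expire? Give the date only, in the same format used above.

The claim accrued on August 3, 2024 — the later of the September 28, 2021 act and the August 3, 2024 discovery.
18 months from August 3, 2024 is February 3, 2026.
The defendant's absence from the jurisdiction from March 10, 2025 to March 28, 2026 tolled the period for 383 days, extending the deadline to February 21, 2027.
By the time the pending related arbitration began on August 27, 2027, the limitation period had already expired on February 21, 2027; that interval cannot revive it.
The other events in the timeline have no effect on the limitation period under the stated rules.

February 21, 2027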